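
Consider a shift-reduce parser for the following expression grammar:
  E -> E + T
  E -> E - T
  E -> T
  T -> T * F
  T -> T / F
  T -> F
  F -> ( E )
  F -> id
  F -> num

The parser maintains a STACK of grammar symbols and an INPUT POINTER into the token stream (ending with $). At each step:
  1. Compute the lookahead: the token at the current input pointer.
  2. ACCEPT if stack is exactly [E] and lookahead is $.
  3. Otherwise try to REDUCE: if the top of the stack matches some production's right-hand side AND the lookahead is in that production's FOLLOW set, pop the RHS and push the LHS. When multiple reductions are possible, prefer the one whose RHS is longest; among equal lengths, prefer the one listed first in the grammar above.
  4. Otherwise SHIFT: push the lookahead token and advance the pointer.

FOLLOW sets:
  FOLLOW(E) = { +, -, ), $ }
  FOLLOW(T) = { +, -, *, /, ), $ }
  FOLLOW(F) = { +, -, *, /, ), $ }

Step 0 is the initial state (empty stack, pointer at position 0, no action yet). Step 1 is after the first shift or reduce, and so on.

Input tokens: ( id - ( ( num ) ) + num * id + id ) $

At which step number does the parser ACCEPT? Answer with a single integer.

Step 1: shift (. Stack=[(] ptr=1 lookahead=id remaining=[id - ( ( num ) ) + num * id + id ) $]
Step 2: shift id. Stack=[( id] ptr=2 lookahead=- remaining=[- ( ( num ) ) + num * id + id ) $]
Step 3: reduce F->id. Stack=[( F] ptr=2 lookahead=- remaining=[- ( ( num ) ) + num * id + id ) $]
Step 4: reduce T->F. Stack=[( T] ptr=2 lookahead=- remaining=[- ( ( num ) ) + num * id + id ) $]
Step 5: reduce E->T. Stack=[( E] ptr=2 lookahead=- remaining=[- ( ( num ) ) + num * id + id ) $]
Step 6: shift -. Stack=[( E -] ptr=3 lookahead=( remaining=[( ( num ) ) + num * id + id ) $]
Step 7: shift (. Stack=[( E - (] ptr=4 lookahead=( remaining=[( num ) ) + num * id + id ) $]
Step 8: shift (. Stack=[( E - ( (] ptr=5 lookahead=num remaining=[num ) ) + num * id + id ) $]
Step 9: shift num. Stack=[( E - ( ( num] ptr=6 lookahead=) remaining=[) ) + num * id + id ) $]
Step 10: reduce F->num. Stack=[( E - ( ( F] ptr=6 lookahead=) remaining=[) ) + num * id + id ) $]
Step 11: reduce T->F. Stack=[( E - ( ( T] ptr=6 lookahead=) remaining=[) ) + num * id + id ) $]
Step 12: reduce E->T. Stack=[( E - ( ( E] ptr=6 lookahead=) remaining=[) ) + num * id + id ) $]
Step 13: shift ). Stack=[( E - ( ( E )] ptr=7 lookahead=) remaining=[) + num * id + id ) $]
Step 14: reduce F->( E ). Stack=[( E - ( F] ptr=7 lookahead=) remaining=[) + num * id + id ) $]
Step 15: reduce T->F. Stack=[( E - ( T] ptr=7 lookahead=) remaining=[) + num * id + id ) $]
Step 16: reduce E->T. Stack=[( E - ( E] ptr=7 lookahead=) remaining=[) + num * id + id ) $]
Step 17: shift ). Stack=[( E - ( E )] ptr=8 lookahead=+ remaining=[+ num * id + id ) $]
Step 18: reduce F->( E ). Stack=[( E - F] ptr=8 lookahead=+ remaining=[+ num * id + id ) $]
Step 19: reduce T->F. Stack=[( E - T] ptr=8 lookahead=+ remaining=[+ num * id + id ) $]
Step 20: reduce E->E - T. Stack=[( E] ptr=8 lookahead=+ remaining=[+ num * id + id ) $]
Step 21: shift +. Stack=[( E +] ptr=9 lookahead=num remaining=[num * id + id ) $]
Step 22: shift num. Stack=[( E + num] ptr=10 lookahead=* remaining=[* id + id ) $]
Step 23: reduce F->num. Stack=[( E + F] ptr=10 lookahead=* remaining=[* id + id ) $]
Step 24: reduce T->F. Stack=[( E + T] ptr=10 lookahead=* remaining=[* id + id ) $]
Step 25: shift *. Stack=[( E + T *] ptr=11 lookahead=id remaining=[id + id ) $]
Step 26: shift id. Stack=[( E + T * id] ptr=12 lookahead=+ remaining=[+ id ) $]
Step 27: reduce F->id. Stack=[( E + T * F] ptr=12 lookahead=+ remaining=[+ id ) $]
Step 28: reduce T->T * F. Stack=[( E + T] ptr=12 lookahead=+ remaining=[+ id ) $]
Step 29: reduce E->E + T. Stack=[( E] ptr=12 lookahead=+ remaining=[+ id ) $]
Step 30: shift +. Stack=[( E +] ptr=13 lookahead=id remaining=[id ) $]
Step 31: shift id. Stack=[( E + id] ptr=14 lookahead=) remaining=[) $]
Step 32: reduce F->id. Stack=[( E + F] ptr=14 lookahead=) remaining=[) $]
Step 33: reduce T->F. Stack=[( E + T] ptr=14 lookahead=) remaining=[) $]
Step 34: reduce E->E + T. Stack=[( E] ptr=14 lookahead=) remaining=[) $]
Step 35: shift ). Stack=[( E )] ptr=15 lookahead=$ remaining=[$]
Step 36: reduce F->( E ). Stack=[F] ptr=15 lookahead=$ remaining=[$]
Step 37: reduce T->F. Stack=[T] ptr=15 lookahead=$ remaining=[$]
Step 38: reduce E->T. Stack=[E] ptr=15 lookahead=$ remaining=[$]
Step 39: accept. Stack=[E] ptr=15 lookahead=$ remaining=[$]

Answer: 39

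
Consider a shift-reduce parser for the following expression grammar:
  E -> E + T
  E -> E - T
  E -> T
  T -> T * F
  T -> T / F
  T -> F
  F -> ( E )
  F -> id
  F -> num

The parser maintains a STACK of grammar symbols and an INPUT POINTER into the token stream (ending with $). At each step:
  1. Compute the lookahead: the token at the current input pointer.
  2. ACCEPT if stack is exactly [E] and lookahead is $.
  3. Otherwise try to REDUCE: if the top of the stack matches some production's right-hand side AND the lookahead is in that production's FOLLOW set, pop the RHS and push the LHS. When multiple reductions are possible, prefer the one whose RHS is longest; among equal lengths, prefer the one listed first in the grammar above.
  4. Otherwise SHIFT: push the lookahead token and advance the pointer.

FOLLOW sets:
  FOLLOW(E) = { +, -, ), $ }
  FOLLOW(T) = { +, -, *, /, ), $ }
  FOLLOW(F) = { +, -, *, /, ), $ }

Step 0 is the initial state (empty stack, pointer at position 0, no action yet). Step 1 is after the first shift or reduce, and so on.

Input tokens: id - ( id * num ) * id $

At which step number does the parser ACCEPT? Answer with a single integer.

Step 1: shift id. Stack=[id] ptr=1 lookahead=- remaining=[- ( id * num ) * id $]
Step 2: reduce F->id. Stack=[F] ptr=1 lookahead=- remaining=[- ( id * num ) * id $]
Step 3: reduce T->F. Stack=[T] ptr=1 lookahead=- remaining=[- ( id * num ) * id $]
Step 4: reduce E->T. Stack=[E] ptr=1 lookahead=- remaining=[- ( id * num ) * id $]
Step 5: shift -. Stack=[E -] ptr=2 lookahead=( remaining=[( id * num ) * id $]
Step 6: shift (. Stack=[E - (] ptr=3 lookahead=id remaining=[id * num ) * id $]
Step 7: shift id. Stack=[E - ( id] ptr=4 lookahead=* remaining=[* num ) * id $]
Step 8: reduce F->id. Stack=[E - ( F] ptr=4 lookahead=* remaining=[* num ) * id $]
Step 9: reduce T->F. Stack=[E - ( T] ptr=4 lookahead=* remaining=[* num ) * id $]
Step 10: shift *. Stack=[E - ( T *] ptr=5 lookahead=num remaining=[num ) * id $]
Step 11: shift num. Stack=[E - ( T * num] ptr=6 lookahead=) remaining=[) * id $]
Step 12: reduce F->num. Stack=[E - ( T * F] ptr=6 lookahead=) remaining=[) * id $]
Step 13: reduce T->T * F. Stack=[E - ( T] ptr=6 lookahead=) remaining=[) * id $]
Step 14: reduce E->T. Stack=[E - ( E] ptr=6 lookahead=) remaining=[) * id $]
Step 15: shift ). Stack=[E - ( E )] ptr=7 lookahead=* remaining=[* id $]
Step 16: reduce F->( E ). Stack=[E - F] ptr=7 lookahead=* remaining=[* id $]
Step 17: reduce T->F. Stack=[E - T] ptr=7 lookahead=* remaining=[* id $]
Step 18: shift *. Stack=[E - T *] ptr=8 lookahead=id remaining=[id $]
Step 19: shift id. Stack=[E - T * id] ptr=9 lookahead=$ remaining=[$]
Step 20: reduce F->id. Stack=[E - T * F] ptr=9 lookahead=$ remaining=[$]
Step 21: reduce T->T * F. Stack=[E - T] ptr=9 lookahead=$ remaining=[$]
Step 22: reduce E->E - T. Stack=[E] ptr=9 lookahead=$ remaining=[$]
Step 23: accept. Stack=[E] ptr=9 lookahead=$ remaining=[$]

Answer: 23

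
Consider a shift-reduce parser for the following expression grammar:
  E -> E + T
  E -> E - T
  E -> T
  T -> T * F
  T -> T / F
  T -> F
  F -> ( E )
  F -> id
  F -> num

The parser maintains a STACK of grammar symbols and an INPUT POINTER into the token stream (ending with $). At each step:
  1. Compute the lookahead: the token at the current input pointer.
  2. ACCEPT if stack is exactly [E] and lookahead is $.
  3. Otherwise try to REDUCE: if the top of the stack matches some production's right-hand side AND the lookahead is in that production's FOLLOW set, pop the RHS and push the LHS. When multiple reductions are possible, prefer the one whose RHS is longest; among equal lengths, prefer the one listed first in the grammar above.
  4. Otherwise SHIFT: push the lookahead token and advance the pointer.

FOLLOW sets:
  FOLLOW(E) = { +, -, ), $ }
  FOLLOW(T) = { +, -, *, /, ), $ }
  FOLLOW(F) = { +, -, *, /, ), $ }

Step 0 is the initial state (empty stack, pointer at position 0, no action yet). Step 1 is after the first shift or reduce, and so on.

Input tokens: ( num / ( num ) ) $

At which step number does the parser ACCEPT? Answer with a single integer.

Answer: 19

Derivation:
Step 1: shift (. Stack=[(] ptr=1 lookahead=num remaining=[num / ( num ) ) $]
Step 2: shift num. Stack=[( num] ptr=2 lookahead=/ remaining=[/ ( num ) ) $]
Step 3: reduce F->num. Stack=[( F] ptr=2 lookahead=/ remaining=[/ ( num ) ) $]
Step 4: reduce T->F. Stack=[( T] ptr=2 lookahead=/ remaining=[/ ( num ) ) $]
Step 5: shift /. Stack=[( T /] ptr=3 lookahead=( remaining=[( num ) ) $]
Step 6: shift (. Stack=[( T / (] ptr=4 lookahead=num remaining=[num ) ) $]
Step 7: shift num. Stack=[( T / ( num] ptr=5 lookahead=) remaining=[) ) $]
Step 8: reduce F->num. Stack=[( T / ( F] ptr=5 lookahead=) remaining=[) ) $]
Step 9: reduce T->F. Stack=[( T / ( T] ptr=5 lookahead=) remaining=[) ) $]
Step 10: reduce E->T. Stack=[( T / ( E] ptr=5 lookahead=) remaining=[) ) $]
Step 11: shift ). Stack=[( T / ( E )] ptr=6 lookahead=) remaining=[) $]
Step 12: reduce F->( E ). Stack=[( T / F] ptr=6 lookahead=) remaining=[) $]
Step 13: reduce T->T / F. Stack=[( T] ptr=6 lookahead=) remaining=[) $]
Step 14: reduce E->T. Stack=[( E] ptr=6 lookahead=) remaining=[) $]
Step 15: shift ). Stack=[( E )] ptr=7 lookahead=$ remaining=[$]
Step 16: reduce F->( E ). Stack=[F] ptr=7 lookahead=$ remaining=[$]
Step 17: reduce T->F. Stack=[T] ptr=7 lookahead=$ remaining=[$]
Step 18: reduce E->T. Stack=[E] ptr=7 lookahead=$ remaining=[$]
Step 19: accept. Stack=[E] ptr=7 lookahead=$ remaining=[$]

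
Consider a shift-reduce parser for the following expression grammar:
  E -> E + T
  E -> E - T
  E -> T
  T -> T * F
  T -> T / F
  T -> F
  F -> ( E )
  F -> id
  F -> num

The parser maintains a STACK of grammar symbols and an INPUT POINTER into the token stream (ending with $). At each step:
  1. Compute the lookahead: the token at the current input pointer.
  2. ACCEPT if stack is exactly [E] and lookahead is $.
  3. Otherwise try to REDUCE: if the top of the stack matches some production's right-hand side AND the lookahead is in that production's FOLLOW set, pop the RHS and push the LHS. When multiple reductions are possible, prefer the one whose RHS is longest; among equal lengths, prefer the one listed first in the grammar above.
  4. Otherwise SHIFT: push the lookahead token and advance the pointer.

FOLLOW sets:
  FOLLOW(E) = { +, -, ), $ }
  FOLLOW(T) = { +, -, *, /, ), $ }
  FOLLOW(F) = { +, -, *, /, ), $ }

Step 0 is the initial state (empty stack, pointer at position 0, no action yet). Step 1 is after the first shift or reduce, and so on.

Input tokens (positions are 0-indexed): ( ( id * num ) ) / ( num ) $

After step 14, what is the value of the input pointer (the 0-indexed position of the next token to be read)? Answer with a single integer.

Answer: 6

Derivation:
Step 1: shift (. Stack=[(] ptr=1 lookahead=( remaining=[( id * num ) ) / ( num ) $]
Step 2: shift (. Stack=[( (] ptr=2 lookahead=id remaining=[id * num ) ) / ( num ) $]
Step 3: shift id. Stack=[( ( id] ptr=3 lookahead=* remaining=[* num ) ) / ( num ) $]
Step 4: reduce F->id. Stack=[( ( F] ptr=3 lookahead=* remaining=[* num ) ) / ( num ) $]
Step 5: reduce T->F. Stack=[( ( T] ptr=3 lookahead=* remaining=[* num ) ) / ( num ) $]
Step 6: shift *. Stack=[( ( T *] ptr=4 lookahead=num remaining=[num ) ) / ( num ) $]
Step 7: shift num. Stack=[( ( T * num] ptr=5 lookahead=) remaining=[) ) / ( num ) $]
Step 8: reduce F->num. Stack=[( ( T * F] ptr=5 lookahead=) remaining=[) ) / ( num ) $]
Step 9: reduce T->T * F. Stack=[( ( T] ptr=5 lookahead=) remaining=[) ) / ( num ) $]
Step 10: reduce E->T. Stack=[( ( E] ptr=5 lookahead=) remaining=[) ) / ( num ) $]
Step 11: shift ). Stack=[( ( E )] ptr=6 lookahead=) remaining=[) / ( num ) $]
Step 12: reduce F->( E ). Stack=[( F] ptr=6 lookahead=) remaining=[) / ( num ) $]
Step 13: reduce T->F. Stack=[( T] ptr=6 lookahead=) remaining=[) / ( num ) $]
Step 14: reduce E->T. Stack=[( E] ptr=6 lookahead=) remaining=[) / ( num ) $]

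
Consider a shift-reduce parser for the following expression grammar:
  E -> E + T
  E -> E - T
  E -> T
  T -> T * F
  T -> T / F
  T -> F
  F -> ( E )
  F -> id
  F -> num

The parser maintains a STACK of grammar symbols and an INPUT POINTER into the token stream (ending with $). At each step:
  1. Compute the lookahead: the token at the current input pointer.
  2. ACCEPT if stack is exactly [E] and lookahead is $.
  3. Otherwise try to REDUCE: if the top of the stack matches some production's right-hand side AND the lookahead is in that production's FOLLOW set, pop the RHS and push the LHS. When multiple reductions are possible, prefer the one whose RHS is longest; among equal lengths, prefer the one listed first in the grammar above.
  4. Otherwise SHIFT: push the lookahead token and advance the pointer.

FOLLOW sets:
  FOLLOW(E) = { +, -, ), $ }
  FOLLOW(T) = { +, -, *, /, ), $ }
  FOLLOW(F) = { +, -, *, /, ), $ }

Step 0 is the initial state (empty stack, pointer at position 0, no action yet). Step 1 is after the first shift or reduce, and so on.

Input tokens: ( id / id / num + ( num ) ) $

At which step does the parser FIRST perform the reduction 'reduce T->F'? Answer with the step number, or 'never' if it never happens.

Step 1: shift (. Stack=[(] ptr=1 lookahead=id remaining=[id / id / num + ( num ) ) $]
Step 2: shift id. Stack=[( id] ptr=2 lookahead=/ remaining=[/ id / num + ( num ) ) $]
Step 3: reduce F->id. Stack=[( F] ptr=2 lookahead=/ remaining=[/ id / num + ( num ) ) $]
Step 4: reduce T->F. Stack=[( T] ptr=2 lookahead=/ remaining=[/ id / num + ( num ) ) $]

Answer: 4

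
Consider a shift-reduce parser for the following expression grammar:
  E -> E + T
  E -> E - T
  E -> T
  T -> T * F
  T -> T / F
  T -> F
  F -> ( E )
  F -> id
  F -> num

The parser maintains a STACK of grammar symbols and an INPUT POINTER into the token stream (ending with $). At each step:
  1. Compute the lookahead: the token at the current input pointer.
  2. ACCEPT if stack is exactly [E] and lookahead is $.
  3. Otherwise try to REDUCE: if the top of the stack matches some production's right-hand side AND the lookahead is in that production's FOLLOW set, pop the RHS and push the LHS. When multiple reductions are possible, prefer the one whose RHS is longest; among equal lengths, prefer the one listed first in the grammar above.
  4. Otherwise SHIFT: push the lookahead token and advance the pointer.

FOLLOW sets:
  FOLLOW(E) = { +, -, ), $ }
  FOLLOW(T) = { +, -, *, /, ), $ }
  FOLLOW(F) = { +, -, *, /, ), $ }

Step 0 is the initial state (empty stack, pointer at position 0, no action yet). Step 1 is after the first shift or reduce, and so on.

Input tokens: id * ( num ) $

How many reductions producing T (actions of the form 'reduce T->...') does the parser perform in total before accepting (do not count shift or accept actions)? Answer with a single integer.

Step 1: shift id. Stack=[id] ptr=1 lookahead=* remaining=[* ( num ) $]
Step 2: reduce F->id. Stack=[F] ptr=1 lookahead=* remaining=[* ( num ) $]
Step 3: reduce T->F. Stack=[T] ptr=1 lookahead=* remaining=[* ( num ) $]
Step 4: shift *. Stack=[T *] ptr=2 lookahead=( remaining=[( num ) $]
Step 5: shift (. Stack=[T * (] ptr=3 lookahead=num remaining=[num ) $]
Step 6: shift num. Stack=[T * ( num] ptr=4 lookahead=) remaining=[) $]
Step 7: reduce F->num. Stack=[T * ( F] ptr=4 lookahead=) remaining=[) $]
Step 8: reduce T->F. Stack=[T * ( T] ptr=4 lookahead=) remaining=[) $]
Step 9: reduce E->T. Stack=[T * ( E] ptr=4 lookahead=) remaining=[) $]
Step 10: shift ). Stack=[T * ( E )] ptr=5 lookahead=$ remaining=[$]
Step 11: reduce F->( E ). Stack=[T * F] ptr=5 lookahead=$ remaining=[$]
Step 12: reduce T->T * F. Stack=[T] ptr=5 lookahead=$ remaining=[$]
Step 13: reduce E->T. Stack=[E] ptr=5 lookahead=$ remaining=[$]
Step 14: accept. Stack=[E] ptr=5 lookahead=$ remaining=[$]

Answer: 3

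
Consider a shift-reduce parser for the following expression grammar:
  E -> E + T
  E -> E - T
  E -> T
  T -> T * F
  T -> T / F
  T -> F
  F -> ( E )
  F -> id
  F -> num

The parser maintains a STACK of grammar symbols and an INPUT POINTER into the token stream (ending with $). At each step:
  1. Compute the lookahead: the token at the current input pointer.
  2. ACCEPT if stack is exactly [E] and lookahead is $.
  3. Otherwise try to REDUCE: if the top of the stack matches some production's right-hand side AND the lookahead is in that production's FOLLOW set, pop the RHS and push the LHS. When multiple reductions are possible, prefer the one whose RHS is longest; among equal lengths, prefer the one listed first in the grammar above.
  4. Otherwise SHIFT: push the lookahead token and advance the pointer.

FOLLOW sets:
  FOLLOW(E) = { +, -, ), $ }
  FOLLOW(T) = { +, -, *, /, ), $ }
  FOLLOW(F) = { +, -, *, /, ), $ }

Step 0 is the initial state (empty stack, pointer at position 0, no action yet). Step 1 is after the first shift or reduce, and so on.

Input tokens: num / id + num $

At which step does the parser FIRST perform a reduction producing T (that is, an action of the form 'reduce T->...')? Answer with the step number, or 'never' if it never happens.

Answer: 3

Derivation:
Step 1: shift num. Stack=[num] ptr=1 lookahead=/ remaining=[/ id + num $]
Step 2: reduce F->num. Stack=[F] ptr=1 lookahead=/ remaining=[/ id + num $]
Step 3: reduce T->F. Stack=[T] ptr=1 lookahead=/ remaining=[/ id + num $]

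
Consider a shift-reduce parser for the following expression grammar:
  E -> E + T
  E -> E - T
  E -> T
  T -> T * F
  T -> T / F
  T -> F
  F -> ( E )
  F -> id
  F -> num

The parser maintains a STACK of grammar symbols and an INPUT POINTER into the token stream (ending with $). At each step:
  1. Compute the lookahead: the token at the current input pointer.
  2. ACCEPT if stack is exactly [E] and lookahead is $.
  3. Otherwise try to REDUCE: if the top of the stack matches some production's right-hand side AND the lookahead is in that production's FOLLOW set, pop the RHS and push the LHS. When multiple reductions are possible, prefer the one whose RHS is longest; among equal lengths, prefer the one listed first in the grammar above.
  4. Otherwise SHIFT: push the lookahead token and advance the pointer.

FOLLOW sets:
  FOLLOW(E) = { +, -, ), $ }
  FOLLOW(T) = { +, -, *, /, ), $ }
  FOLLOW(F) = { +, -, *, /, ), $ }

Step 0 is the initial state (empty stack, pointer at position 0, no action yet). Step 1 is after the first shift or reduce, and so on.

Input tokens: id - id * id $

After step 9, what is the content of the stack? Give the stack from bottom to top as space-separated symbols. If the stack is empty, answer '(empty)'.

Answer: E - T *

Derivation:
Step 1: shift id. Stack=[id] ptr=1 lookahead=- remaining=[- id * id $]
Step 2: reduce F->id. Stack=[F] ptr=1 lookahead=- remaining=[- id * id $]
Step 3: reduce T->F. Stack=[T] ptr=1 lookahead=- remaining=[- id * id $]
Step 4: reduce E->T. Stack=[E] ptr=1 lookahead=- remaining=[- id * id $]
Step 5: shift -. Stack=[E -] ptr=2 lookahead=id remaining=[id * id $]
Step 6: shift id. Stack=[E - id] ptr=3 lookahead=* remaining=[* id $]
Step 7: reduce F->id. Stack=[E - F] ptr=3 lookahead=* remaining=[* id $]
Step 8: reduce T->F. Stack=[E - T] ptr=3 lookahead=* remaining=[* id $]
Step 9: shift *. Stack=[E - T *] ptr=4 lookahead=id remaining=[id $]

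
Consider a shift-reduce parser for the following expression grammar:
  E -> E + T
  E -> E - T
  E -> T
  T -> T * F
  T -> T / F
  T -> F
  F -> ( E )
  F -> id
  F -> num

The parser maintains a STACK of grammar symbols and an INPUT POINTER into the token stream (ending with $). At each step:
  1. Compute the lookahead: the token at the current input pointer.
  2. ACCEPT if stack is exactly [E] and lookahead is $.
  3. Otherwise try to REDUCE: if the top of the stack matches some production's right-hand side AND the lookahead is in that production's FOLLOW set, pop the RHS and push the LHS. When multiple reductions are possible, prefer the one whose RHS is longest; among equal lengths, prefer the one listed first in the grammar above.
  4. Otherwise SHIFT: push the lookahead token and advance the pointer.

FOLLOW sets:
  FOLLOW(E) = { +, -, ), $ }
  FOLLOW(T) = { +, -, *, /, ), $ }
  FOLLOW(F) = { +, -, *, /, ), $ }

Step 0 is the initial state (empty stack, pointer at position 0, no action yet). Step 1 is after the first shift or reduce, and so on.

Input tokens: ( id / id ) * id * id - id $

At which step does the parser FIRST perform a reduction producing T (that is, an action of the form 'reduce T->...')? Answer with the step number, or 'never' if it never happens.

Answer: 4

Derivation:
Step 1: shift (. Stack=[(] ptr=1 lookahead=id remaining=[id / id ) * id * id - id $]
Step 2: shift id. Stack=[( id] ptr=2 lookahead=/ remaining=[/ id ) * id * id - id $]
Step 3: reduce F->id. Stack=[( F] ptr=2 lookahead=/ remaining=[/ id ) * id * id - id $]
Step 4: reduce T->F. Stack=[( T] ptr=2 lookahead=/ remaining=[/ id ) * id * id - id $]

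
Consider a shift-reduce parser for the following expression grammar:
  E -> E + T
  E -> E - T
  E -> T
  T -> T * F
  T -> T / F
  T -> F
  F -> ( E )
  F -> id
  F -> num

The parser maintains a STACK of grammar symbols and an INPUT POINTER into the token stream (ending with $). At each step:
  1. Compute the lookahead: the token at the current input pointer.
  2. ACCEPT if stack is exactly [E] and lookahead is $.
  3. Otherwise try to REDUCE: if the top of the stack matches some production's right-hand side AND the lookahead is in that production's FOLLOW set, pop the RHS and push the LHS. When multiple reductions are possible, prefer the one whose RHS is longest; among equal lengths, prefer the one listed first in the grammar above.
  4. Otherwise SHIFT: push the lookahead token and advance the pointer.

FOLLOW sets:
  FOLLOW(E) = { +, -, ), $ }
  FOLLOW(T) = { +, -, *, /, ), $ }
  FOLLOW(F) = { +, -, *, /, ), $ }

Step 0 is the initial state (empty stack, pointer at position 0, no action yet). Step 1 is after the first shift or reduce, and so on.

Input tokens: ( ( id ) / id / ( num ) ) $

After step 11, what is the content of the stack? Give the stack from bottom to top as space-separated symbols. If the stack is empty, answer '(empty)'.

Step 1: shift (. Stack=[(] ptr=1 lookahead=( remaining=[( id ) / id / ( num ) ) $]
Step 2: shift (. Stack=[( (] ptr=2 lookahead=id remaining=[id ) / id / ( num ) ) $]
Step 3: shift id. Stack=[( ( id] ptr=3 lookahead=) remaining=[) / id / ( num ) ) $]
Step 4: reduce F->id. Stack=[( ( F] ptr=3 lookahead=) remaining=[) / id / ( num ) ) $]
Step 5: reduce T->F. Stack=[( ( T] ptr=3 lookahead=) remaining=[) / id / ( num ) ) $]
Step 6: reduce E->T. Stack=[( ( E] ptr=3 lookahead=) remaining=[) / id / ( num ) ) $]
Step 7: shift ). Stack=[( ( E )] ptr=4 lookahead=/ remaining=[/ id / ( num ) ) $]
Step 8: reduce F->( E ). Stack=[( F] ptr=4 lookahead=/ remaining=[/ id / ( num ) ) $]
Step 9: reduce T->F. Stack=[( T] ptr=4 lookahead=/ remaining=[/ id / ( num ) ) $]
Step 10: shift /. Stack=[( T /] ptr=5 lookahead=id remaining=[id / ( num ) ) $]
Step 11: shift id. Stack=[( T / id] ptr=6 lookahead=/ remaining=[/ ( num ) ) $]

Answer: ( T / id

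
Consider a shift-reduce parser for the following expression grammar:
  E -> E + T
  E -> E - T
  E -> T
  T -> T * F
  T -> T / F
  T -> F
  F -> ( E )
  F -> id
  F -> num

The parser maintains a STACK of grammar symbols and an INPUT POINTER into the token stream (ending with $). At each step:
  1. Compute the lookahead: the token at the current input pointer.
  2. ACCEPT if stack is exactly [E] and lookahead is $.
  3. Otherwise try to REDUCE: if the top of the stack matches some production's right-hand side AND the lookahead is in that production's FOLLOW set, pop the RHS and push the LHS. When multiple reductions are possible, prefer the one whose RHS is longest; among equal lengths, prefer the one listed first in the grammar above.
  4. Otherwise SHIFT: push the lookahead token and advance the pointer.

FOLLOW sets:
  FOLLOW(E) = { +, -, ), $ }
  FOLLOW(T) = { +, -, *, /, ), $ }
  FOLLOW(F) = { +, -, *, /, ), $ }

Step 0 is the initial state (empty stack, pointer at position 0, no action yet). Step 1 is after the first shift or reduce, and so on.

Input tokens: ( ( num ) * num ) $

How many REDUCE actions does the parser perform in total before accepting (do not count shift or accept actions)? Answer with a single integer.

Answer: 11

Derivation:
Step 1: shift (. Stack=[(] ptr=1 lookahead=( remaining=[( num ) * num ) $]
Step 2: shift (. Stack=[( (] ptr=2 lookahead=num remaining=[num ) * num ) $]
Step 3: shift num. Stack=[( ( num] ptr=3 lookahead=) remaining=[) * num ) $]
Step 4: reduce F->num. Stack=[( ( F] ptr=3 lookahead=) remaining=[) * num ) $]
Step 5: reduce T->F. Stack=[( ( T] ptr=3 lookahead=) remaining=[) * num ) $]
Step 6: reduce E->T. Stack=[( ( E] ptr=3 lookahead=) remaining=[) * num ) $]
Step 7: shift ). Stack=[( ( E )] ptr=4 lookahead=* remaining=[* num ) $]
Step 8: reduce F->( E ). Stack=[( F] ptr=4 lookahead=* remaining=[* num ) $]
Step 9: reduce T->F. Stack=[( T] ptr=4 lookahead=* remaining=[* num ) $]
Step 10: shift *. Stack=[( T *] ptr=5 lookahead=num remaining=[num ) $]
Step 11: shift num. Stack=[( T * num] ptr=6 lookahead=) remaining=[) $]
Step 12: reduce F->num. Stack=[( T * F] ptr=6 lookahead=) remaining=[) $]
Step 13: reduce T->T * F. Stack=[( T] ptr=6 lookahead=) remaining=[) $]
Step 14: reduce E->T. Stack=[( E] ptr=6 lookahead=) remaining=[) $]
Step 15: shift ). Stack=[( E )] ptr=7 lookahead=$ remaining=[$]
Step 16: reduce F->( E ). Stack=[F] ptr=7 lookahead=$ remaining=[$]
Step 17: reduce T->F. Stack=[T] ptr=7 lookahead=$ remaining=[$]
Step 18: reduce E->T. Stack=[E] ptr=7 lookahead=$ remaining=[$]
Step 19: accept. Stack=[E] ptr=7 lookahead=$ remaining=[$]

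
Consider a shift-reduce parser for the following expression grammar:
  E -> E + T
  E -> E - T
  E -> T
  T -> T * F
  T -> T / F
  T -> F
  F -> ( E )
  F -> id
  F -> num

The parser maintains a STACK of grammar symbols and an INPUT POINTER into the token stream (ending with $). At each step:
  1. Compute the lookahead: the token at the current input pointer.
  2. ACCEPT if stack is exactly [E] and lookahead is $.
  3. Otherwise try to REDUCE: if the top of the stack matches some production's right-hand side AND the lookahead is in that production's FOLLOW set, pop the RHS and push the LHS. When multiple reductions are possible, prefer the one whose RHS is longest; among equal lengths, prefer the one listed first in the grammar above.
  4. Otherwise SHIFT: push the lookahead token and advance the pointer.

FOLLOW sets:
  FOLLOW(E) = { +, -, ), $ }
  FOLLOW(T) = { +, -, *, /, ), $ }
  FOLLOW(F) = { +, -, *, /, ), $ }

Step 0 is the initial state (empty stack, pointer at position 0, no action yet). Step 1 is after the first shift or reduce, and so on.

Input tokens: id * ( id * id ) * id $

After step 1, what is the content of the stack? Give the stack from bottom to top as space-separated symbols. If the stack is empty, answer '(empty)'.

Step 1: shift id. Stack=[id] ptr=1 lookahead=* remaining=[* ( id * id ) * id $]

Answer: id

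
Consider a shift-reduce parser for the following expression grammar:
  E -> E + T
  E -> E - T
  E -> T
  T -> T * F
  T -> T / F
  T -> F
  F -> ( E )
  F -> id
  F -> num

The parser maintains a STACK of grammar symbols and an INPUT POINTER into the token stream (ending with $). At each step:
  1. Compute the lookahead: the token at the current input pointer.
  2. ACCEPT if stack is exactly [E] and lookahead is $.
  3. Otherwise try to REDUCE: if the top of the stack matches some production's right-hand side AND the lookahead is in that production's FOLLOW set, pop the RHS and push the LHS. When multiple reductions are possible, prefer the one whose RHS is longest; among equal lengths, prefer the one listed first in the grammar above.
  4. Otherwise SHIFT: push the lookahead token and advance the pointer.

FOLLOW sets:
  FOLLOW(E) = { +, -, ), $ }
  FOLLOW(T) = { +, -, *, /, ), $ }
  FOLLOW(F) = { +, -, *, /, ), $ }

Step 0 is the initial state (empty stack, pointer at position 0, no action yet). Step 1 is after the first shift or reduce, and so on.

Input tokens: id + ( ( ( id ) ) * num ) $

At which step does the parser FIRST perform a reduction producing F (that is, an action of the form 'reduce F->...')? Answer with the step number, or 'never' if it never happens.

Step 1: shift id. Stack=[id] ptr=1 lookahead=+ remaining=[+ ( ( ( id ) ) * num ) $]
Step 2: reduce F->id. Stack=[F] ptr=1 lookahead=+ remaining=[+ ( ( ( id ) ) * num ) $]

Answer: 2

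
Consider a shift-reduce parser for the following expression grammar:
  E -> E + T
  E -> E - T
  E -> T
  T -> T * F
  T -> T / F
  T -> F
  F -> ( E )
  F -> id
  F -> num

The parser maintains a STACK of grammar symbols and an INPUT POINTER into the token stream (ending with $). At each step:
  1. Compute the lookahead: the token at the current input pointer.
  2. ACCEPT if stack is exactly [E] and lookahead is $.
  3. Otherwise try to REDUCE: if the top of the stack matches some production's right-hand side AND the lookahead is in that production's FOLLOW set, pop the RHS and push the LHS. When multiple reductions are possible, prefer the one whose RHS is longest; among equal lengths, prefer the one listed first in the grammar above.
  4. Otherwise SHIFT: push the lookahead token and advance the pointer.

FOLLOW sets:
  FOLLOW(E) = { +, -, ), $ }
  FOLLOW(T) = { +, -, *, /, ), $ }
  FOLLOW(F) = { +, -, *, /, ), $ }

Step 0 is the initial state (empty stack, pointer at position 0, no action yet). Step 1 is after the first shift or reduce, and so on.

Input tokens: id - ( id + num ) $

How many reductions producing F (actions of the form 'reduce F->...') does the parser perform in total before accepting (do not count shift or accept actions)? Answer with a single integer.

Step 1: shift id. Stack=[id] ptr=1 lookahead=- remaining=[- ( id + num ) $]
Step 2: reduce F->id. Stack=[F] ptr=1 lookahead=- remaining=[- ( id + num ) $]
Step 3: reduce T->F. Stack=[T] ptr=1 lookahead=- remaining=[- ( id + num ) $]
Step 4: reduce E->T. Stack=[E] ptr=1 lookahead=- remaining=[- ( id + num ) $]
Step 5: shift -. Stack=[E -] ptr=2 lookahead=( remaining=[( id + num ) $]
Step 6: shift (. Stack=[E - (] ptr=3 lookahead=id remaining=[id + num ) $]
Step 7: shift id. Stack=[E - ( id] ptr=4 lookahead=+ remaining=[+ num ) $]
Step 8: reduce F->id. Stack=[E - ( F] ptr=4 lookahead=+ remaining=[+ num ) $]
Step 9: reduce T->F. Stack=[E - ( T] ptr=4 lookahead=+ remaining=[+ num ) $]
Step 10: reduce E->T. Stack=[E - ( E] ptr=4 lookahead=+ remaining=[+ num ) $]
Step 11: shift +. Stack=[E - ( E +] ptr=5 lookahead=num remaining=[num ) $]
Step 12: shift num. Stack=[E - ( E + num] ptr=6 lookahead=) remaining=[) $]
Step 13: reduce F->num. Stack=[E - ( E + F] ptr=6 lookahead=) remaining=[) $]
Step 14: reduce T->F. Stack=[E - ( E + T] ptr=6 lookahead=) remaining=[) $]
Step 15: reduce E->E + T. Stack=[E - ( E] ptr=6 lookahead=) remaining=[) $]
Step 16: shift ). Stack=[E - ( E )] ptr=7 lookahead=$ remaining=[$]
Step 17: reduce F->( E ). Stack=[E - F] ptr=7 lookahead=$ remaining=[$]
Step 18: reduce T->F. Stack=[E - T] ptr=7 lookahead=$ remaining=[$]
Step 19: reduce E->E - T. Stack=[E] ptr=7 lookahead=$ remaining=[$]
Step 20: accept. Stack=[E] ptr=7 lookahead=$ remaining=[$]

Answer: 4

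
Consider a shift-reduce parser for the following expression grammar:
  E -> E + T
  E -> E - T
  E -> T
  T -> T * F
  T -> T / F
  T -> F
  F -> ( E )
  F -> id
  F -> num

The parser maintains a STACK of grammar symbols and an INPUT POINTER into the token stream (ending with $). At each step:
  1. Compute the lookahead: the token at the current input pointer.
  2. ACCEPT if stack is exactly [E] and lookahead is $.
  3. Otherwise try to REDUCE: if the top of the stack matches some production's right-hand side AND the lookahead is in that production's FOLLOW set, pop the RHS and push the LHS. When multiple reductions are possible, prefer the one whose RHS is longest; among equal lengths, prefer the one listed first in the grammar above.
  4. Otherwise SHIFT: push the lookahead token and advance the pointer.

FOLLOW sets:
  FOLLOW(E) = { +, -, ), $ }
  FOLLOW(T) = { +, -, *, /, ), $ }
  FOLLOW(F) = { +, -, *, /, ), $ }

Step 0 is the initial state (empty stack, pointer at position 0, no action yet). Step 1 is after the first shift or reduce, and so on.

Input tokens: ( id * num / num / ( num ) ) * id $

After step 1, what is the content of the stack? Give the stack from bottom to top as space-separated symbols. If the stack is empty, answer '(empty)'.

Answer: (

Derivation:
Step 1: shift (. Stack=[(] ptr=1 lookahead=id remaining=[id * num / num / ( num ) ) * id $]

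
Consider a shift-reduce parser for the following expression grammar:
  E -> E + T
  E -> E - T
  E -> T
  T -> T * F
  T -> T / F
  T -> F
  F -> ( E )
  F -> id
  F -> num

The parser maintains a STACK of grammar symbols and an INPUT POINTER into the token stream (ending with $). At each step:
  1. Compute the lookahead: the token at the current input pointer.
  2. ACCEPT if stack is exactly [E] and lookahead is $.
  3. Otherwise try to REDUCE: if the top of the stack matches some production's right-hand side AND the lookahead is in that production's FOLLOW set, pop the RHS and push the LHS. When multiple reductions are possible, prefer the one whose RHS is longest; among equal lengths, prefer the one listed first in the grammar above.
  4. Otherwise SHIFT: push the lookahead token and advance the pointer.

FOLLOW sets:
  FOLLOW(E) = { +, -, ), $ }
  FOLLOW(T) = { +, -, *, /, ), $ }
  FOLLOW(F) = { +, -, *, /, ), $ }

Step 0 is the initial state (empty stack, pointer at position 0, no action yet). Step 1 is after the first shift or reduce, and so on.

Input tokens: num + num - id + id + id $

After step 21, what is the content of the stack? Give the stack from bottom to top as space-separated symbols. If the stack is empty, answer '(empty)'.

Answer: E + id

Derivation:
Step 1: shift num. Stack=[num] ptr=1 lookahead=+ remaining=[+ num - id + id + id $]
Step 2: reduce F->num. Stack=[F] ptr=1 lookahead=+ remaining=[+ num - id + id + id $]
Step 3: reduce T->F. Stack=[T] ptr=1 lookahead=+ remaining=[+ num - id + id + id $]
Step 4: reduce E->T. Stack=[E] ptr=1 lookahead=+ remaining=[+ num - id + id + id $]
Step 5: shift +. Stack=[E +] ptr=2 lookahead=num remaining=[num - id + id + id $]
Step 6: shift num. Stack=[E + num] ptr=3 lookahead=- remaining=[- id + id + id $]
Step 7: reduce F->num. Stack=[E + F] ptr=3 lookahead=- remaining=[- id + id + id $]
Step 8: reduce T->F. Stack=[E + T] ptr=3 lookahead=- remaining=[- id + id + id $]
Step 9: reduce E->E + T. Stack=[E] ptr=3 lookahead=- remaining=[- id + id + id $]
Step 10: shift -. Stack=[E -] ptr=4 lookahead=id remaining=[id + id + id $]
Step 11: shift id. Stack=[E - id] ptr=5 lookahead=+ remaining=[+ id + id $]
Step 12: reduce F->id. Stack=[E - F] ptr=5 lookahead=+ remaining=[+ id + id $]
Step 13: reduce T->F. Stack=[E - T] ptr=5 lookahead=+ remaining=[+ id + id $]
Step 14: reduce E->E - T. Stack=[E] ptr=5 lookahead=+ remaining=[+ id + id $]
Step 15: shift +. Stack=[E +] ptr=6 lookahead=id remaining=[id + id $]
Step 16: shift id. Stack=[E + id] ptr=7 lookahead=+ remaining=[+ id $]
Step 17: reduce F->id. Stack=[E + F] ptr=7 lookahead=+ remaining=[+ id $]
Step 18: reduce T->F. Stack=[E + T] ptr=7 lookahead=+ remaining=[+ id $]
Step 19: reduce E->E + T. Stack=[E] ptr=7 lookahead=+ remaining=[+ id $]
Step 20: shift +. Stack=[E +] ptr=8 lookahead=id remaining=[id $]
Step 21: shift id. Stack=[E + id] ptr=9 lookahead=$ remaining=[$]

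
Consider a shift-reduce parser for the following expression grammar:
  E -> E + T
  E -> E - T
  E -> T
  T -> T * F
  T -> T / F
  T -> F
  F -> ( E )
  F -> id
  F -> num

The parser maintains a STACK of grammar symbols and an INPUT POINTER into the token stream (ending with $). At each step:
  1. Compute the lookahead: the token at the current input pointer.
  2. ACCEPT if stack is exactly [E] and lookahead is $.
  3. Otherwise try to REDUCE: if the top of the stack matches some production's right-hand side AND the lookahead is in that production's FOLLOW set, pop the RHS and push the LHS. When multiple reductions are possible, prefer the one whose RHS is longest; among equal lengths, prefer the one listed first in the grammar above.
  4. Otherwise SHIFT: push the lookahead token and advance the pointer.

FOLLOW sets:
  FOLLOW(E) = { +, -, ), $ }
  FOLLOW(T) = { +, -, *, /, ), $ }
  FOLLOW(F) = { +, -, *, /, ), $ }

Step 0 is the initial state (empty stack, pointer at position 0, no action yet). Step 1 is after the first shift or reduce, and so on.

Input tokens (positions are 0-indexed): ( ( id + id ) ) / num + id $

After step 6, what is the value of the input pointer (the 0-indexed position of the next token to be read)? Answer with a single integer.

Step 1: shift (. Stack=[(] ptr=1 lookahead=( remaining=[( id + id ) ) / num + id $]
Step 2: shift (. Stack=[( (] ptr=2 lookahead=id remaining=[id + id ) ) / num + id $]
Step 3: shift id. Stack=[( ( id] ptr=3 lookahead=+ remaining=[+ id ) ) / num + id $]
Step 4: reduce F->id. Stack=[( ( F] ptr=3 lookahead=+ remaining=[+ id ) ) / num + id $]
Step 5: reduce T->F. Stack=[( ( T] ptr=3 lookahead=+ remaining=[+ id ) ) / num + id $]
Step 6: reduce E->T. Stack=[( ( E] ptr=3 lookahead=+ remaining=[+ id ) ) / num + id $]

Answer: 3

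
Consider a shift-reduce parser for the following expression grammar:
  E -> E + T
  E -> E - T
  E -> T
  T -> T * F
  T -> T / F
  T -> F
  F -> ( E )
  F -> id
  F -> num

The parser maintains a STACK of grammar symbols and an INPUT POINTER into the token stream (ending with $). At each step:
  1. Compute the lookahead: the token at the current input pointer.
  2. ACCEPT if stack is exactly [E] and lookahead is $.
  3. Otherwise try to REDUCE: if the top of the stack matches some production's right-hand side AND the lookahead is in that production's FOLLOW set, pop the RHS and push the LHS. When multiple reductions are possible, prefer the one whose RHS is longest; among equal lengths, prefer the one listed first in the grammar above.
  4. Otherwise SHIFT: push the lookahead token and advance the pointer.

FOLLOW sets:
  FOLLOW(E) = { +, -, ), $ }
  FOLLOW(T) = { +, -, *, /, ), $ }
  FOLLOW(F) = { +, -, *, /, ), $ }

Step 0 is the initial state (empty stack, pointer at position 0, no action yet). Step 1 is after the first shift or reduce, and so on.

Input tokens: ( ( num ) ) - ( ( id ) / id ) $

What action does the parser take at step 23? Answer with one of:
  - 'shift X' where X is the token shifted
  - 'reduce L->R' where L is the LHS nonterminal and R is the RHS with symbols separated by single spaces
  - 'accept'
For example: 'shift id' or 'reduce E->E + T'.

Answer: reduce F->( E )

Derivation:
Step 1: shift (. Stack=[(] ptr=1 lookahead=( remaining=[( num ) ) - ( ( id ) / id ) $]
Step 2: shift (. Stack=[( (] ptr=2 lookahead=num remaining=[num ) ) - ( ( id ) / id ) $]
Step 3: shift num. Stack=[( ( num] ptr=3 lookahead=) remaining=[) ) - ( ( id ) / id ) $]
Step 4: reduce F->num. Stack=[( ( F] ptr=3 lookahead=) remaining=[) ) - ( ( id ) / id ) $]
Step 5: reduce T->F. Stack=[( ( T] ptr=3 lookahead=) remaining=[) ) - ( ( id ) / id ) $]
Step 6: reduce E->T. Stack=[( ( E] ptr=3 lookahead=) remaining=[) ) - ( ( id ) / id ) $]
Step 7: shift ). Stack=[( ( E )] ptr=4 lookahead=) remaining=[) - ( ( id ) / id ) $]
Step 8: reduce F->( E ). Stack=[( F] ptr=4 lookahead=) remaining=[) - ( ( id ) / id ) $]
Step 9: reduce T->F. Stack=[( T] ptr=4 lookahead=) remaining=[) - ( ( id ) / id ) $]
Step 10: reduce E->T. Stack=[( E] ptr=4 lookahead=) remaining=[) - ( ( id ) / id ) $]
Step 11: shift ). Stack=[( E )] ptr=5 lookahead=- remaining=[- ( ( id ) / id ) $]
Step 12: reduce F->( E ). Stack=[F] ptr=5 lookahead=- remaining=[- ( ( id ) / id ) $]
Step 13: reduce T->F. Stack=[T] ptr=5 lookahead=- remaining=[- ( ( id ) / id ) $]
Step 14: reduce E->T. Stack=[E] ptr=5 lookahead=- remaining=[- ( ( id ) / id ) $]
Step 15: shift -. Stack=[E -] ptr=6 lookahead=( remaining=[( ( id ) / id ) $]
Step 16: shift (. Stack=[E - (] ptr=7 lookahead=( remaining=[( id ) / id ) $]
Step 17: shift (. Stack=[E - ( (] ptr=8 lookahead=id remaining=[id ) / id ) $]
Step 18: shift id. Stack=[E - ( ( id] ptr=9 lookahead=) remaining=[) / id ) $]
Step 19: reduce F->id. Stack=[E - ( ( F] ptr=9 lookahead=) remaining=[) / id ) $]
Step 20: reduce T->F. Stack=[E - ( ( T] ptr=9 lookahead=) remaining=[) / id ) $]
Step 21: reduce E->T. Stack=[E - ( ( E] ptr=9 lookahead=) remaining=[) / id ) $]
Step 22: shift ). Stack=[E - ( ( E )] ptr=10 lookahead=/ remaining=[/ id ) $]
Step 23: reduce F->( E ). Stack=[E - ( F] ptr=10 lookahead=/ remaining=[/ id ) $]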